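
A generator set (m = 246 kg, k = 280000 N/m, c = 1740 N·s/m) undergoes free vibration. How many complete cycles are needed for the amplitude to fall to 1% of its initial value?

ζ = c/(2√(km)) = 1740/(2√(280000 × 246)) = 1740/16600 = 0.1048.
Logarithmic decrement δ = 2πζ/√(1 − ζ²) = 2π × 0.1048/√(1 − 0.0110) = 0.6623.
x_n/x₀ = e^(−nδ) ≤ 0.01; take ln: n ≥ ln(1/0.01)/δ = 4.605/0.6623 = 6.953.
So 7 complete cycles are required.

7 cycles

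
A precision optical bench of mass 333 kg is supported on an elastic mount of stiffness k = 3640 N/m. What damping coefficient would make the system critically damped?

2200 N·s/m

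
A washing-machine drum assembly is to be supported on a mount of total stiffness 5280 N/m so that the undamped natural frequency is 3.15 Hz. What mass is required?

ω_n = 2πf_n = 2π × 3.15 = 19.79 rad/s.
m = k/ω_n² = 5280/19.79² = 5280/391.7 = 13.48 kg.

13.5 kg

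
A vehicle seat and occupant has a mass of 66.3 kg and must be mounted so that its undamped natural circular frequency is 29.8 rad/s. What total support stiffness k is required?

58900 N/m

k = m·ω_n² = 66.3 × 29.80² = 66.3 × 888.0 = 58880 N/m.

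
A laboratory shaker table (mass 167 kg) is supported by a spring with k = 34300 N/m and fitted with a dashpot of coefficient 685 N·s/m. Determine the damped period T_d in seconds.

0.443 s

ω_n = √(k/m) = √(34300/167) = 14.33 rad/s.
Critical damping c_c = 2√(k·m) = 2√(34300 × 167) = 4787 N·s/m, so ζ = c/c_c = 685/4787 = 0.1431.
ω_d = ω_n√(1 − ζ²) = 14.33 × √(1 − 0.0205) = 14.18 rad/s.
T_d = 2π/ω_d = 0.4430 s.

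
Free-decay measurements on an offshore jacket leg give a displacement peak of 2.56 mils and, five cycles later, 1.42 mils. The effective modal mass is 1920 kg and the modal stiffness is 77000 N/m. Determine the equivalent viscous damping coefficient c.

456 N·s/m

Logarithmic decrement δ = (1/n)·ln(x₀/x_n) = (1/5)·ln(2.56/1.42) = (1/5)·ln(1.803) = 0.1179.
ζ = δ/√(4π² + δ²) = 0.1179/√(39.48 + 0.0139) = 0.1179/6.284 = 0.01876.
c = ζ · 2√(km) = 0.01876 × 2√(77000 × 1920) = 0.01876 × 24320 = 456.1 N·s/m.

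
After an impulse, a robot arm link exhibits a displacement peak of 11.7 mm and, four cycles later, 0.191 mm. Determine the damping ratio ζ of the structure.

Logarithmic decrement δ = (1/n)·ln(x₀/x_n) = (1/4)·ln(11.7/0.191) = (1/4)·ln(61.26) = 1.029.
ζ = δ/√(4π² + δ²) = 1.029/√(39.48 + 1.06) = 1.029/6.367 = 0.1616.

0.162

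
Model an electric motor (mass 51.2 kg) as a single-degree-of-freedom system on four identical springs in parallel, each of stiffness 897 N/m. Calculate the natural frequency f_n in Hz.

Parallel springs add: k_eq = 4 × 897 = 3588 N/m.
ω_n = √(k_eq/m) = √(3588/51.2) = √70.08 = 8.371 rad/s.
f_n = ω_n/(2π) = 8.371/6.283 = 1.332 Hz.

1.33 Hz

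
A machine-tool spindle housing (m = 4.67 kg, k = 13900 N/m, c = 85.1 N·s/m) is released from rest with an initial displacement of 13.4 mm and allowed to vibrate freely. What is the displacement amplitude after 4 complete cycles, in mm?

0.190 mm

ζ = c/(2√(km)) = 85.1/(2√(13900 × 4.67)) = 85.1/509.6 = 0.1670.
Logarithmic decrement δ = 2πζ/√(1 − ζ²) = 2π × 0.1670/√(1 − 0.0279) = 1.064.
After n cycles, x_n/x₀ = e^(−nδ), so x_4 = 13.4 × e^(−4 × 1.064) = 13.4 × 0.01416 = 0.1898 mm.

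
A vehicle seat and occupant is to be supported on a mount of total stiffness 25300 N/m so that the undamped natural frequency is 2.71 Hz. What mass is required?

87.3 kg

ω_n = 2πf_n = 2π × 2.71 = 17.03 rad/s.
m = k/ω_n² = 25300/17.03² = 25300/289.9 = 87.26 kg.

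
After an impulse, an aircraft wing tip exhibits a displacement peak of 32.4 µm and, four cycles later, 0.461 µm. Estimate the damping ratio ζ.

0.167

Logarithmic decrement δ = (1/n)·ln(x₀/x_n) = (1/4)·ln(32.4/0.461) = (1/4)·ln(70.28) = 1.063.
ζ = δ/√(4π² + δ²) = 1.063/√(39.48 + 1.13) = 1.063/6.372 = 0.1668.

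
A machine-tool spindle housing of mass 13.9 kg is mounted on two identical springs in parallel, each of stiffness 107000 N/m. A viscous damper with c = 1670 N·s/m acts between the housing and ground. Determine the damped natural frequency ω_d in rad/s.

109 rad/s

Parallel springs add: k_eq = 2 × 107000 = 214000 N/m.
ω_n = √(k_eq/m) = √(214000/13.9) = 124.1 rad/s.
Critical damping c_c = 2√(k_eq·m) = 2√(214000 × 13.9) = 3449 N·s/m, so ζ = c/c_c = 1670/3449 = 0.4841.
ω_d = ω_n√(1 − ζ²) = 124.1 × √(1 − 0.234) = 108.6 rad/s.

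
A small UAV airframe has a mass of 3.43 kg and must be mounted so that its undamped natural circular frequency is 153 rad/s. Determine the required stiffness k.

k = m·ω_n² = 3.43 × 153.0² = 3.43 × 23410 = 80290 N/m.

80300 N/m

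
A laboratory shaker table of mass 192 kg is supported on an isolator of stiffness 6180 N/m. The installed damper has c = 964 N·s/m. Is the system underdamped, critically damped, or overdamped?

underdamped

c_c = 2√(k·m) = 2179 N·s/m; ζ = c/c_c = 964/2179 = 0.442.
Since ζ < 1 the system is underdamped.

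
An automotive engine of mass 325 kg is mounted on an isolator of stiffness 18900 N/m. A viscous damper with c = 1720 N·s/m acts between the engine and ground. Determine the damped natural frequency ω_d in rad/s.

ω_n = √(k/m) = √(18900/325) = 7.626 rad/s.
Critical damping c_c = 2√(k·m) = 2√(18900 × 325) = 4957 N·s/m, so ζ = c/c_c = 1720/4957 = 0.3470.
ω_d = ω_n√(1 − ζ²) = 7.626 × √(1 − 0.120) = 7.152 rad/s.

7.15 rad/s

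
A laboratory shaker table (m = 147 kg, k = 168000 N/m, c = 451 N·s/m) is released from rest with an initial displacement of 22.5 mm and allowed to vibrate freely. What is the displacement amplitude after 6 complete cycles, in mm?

ζ = c/(2√(km)) = 451/(2√(168000 × 147)) = 451/9939 = 0.04538.
Logarithmic decrement δ = 2πζ/√(1 − ζ²) = 2π × 0.04538/√(1 − 0.00206) = 0.2854.
After n cycles, x_n/x₀ = e^(−nδ), so x_6 = 22.5 × e^(−6 × 0.2854) = 22.5 × 0.1804 = 4.060 mm.

4.06 mm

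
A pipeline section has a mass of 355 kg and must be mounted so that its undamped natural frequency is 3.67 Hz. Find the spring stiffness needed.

189000 N/m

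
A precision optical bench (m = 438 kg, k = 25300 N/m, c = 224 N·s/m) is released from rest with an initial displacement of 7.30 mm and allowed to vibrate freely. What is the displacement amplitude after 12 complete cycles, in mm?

0.577 mm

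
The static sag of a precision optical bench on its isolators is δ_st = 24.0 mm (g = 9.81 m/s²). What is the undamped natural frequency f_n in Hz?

3.22 Hz

ω_n = √(g/δ_st) = √(9.81/0.0240) = √408.8 = 20.22 rad/s.
f_n = ω_n/(2π) = 20.22/6.283 = 3.218 Hz.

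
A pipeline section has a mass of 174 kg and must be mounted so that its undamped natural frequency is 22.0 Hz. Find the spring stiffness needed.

3320000 N/m

ω_n = 2πf_n = 2π × 22.0 = 138.2 rad/s.
k = m·ω_n² = 174 × 138.2² = 174 × 19110 = 3325000 N/m.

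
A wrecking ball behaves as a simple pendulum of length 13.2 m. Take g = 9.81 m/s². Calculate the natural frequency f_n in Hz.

For a simple pendulum ω_n = √(g/L) = √(9.81/13.2) = √0.7432 = 0.8621 rad/s.
f_n = ω_n/(2π) = 0.8621/6.283 = 0.1372 Hz.

0.137 Hz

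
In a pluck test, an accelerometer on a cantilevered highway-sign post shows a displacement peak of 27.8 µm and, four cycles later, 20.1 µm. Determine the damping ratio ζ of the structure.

0.0129

Logarithmic decrement δ = (1/n)·ln(x₀/x_n) = (1/4)·ln(27.8/20.1) = (1/4)·ln(1.383) = 0.08108.
ζ = δ/√(4π² + δ²) = 0.08108/√(39.48 + 0.00657) = 0.08108/6.284 = 0.01290.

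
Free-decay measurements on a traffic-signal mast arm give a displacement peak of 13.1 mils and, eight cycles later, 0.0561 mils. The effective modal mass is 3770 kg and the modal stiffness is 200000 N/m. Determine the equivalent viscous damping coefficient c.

Logarithmic decrement δ = (1/n)·ln(x₀/x_n) = (1/8)·ln(13.1/0.0561) = (1/8)·ln(233.5) = 0.6817.
ζ = δ/√(4π² + δ²) = 0.6817/√(39.48 + 0.465) = 0.6817/6.320 = 0.1079.
c = ζ · 2√(km) = 0.1079 × 2√(200000 × 3770) = 0.1079 × 54920 = 5923 N·s/m.

5920 N·s/m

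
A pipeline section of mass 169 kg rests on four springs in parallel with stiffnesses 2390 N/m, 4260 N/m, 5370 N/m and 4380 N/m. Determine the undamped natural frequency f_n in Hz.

1.57 Hz

Parallel springs add: k_eq = 2390 + 4260 + 5370 + 4380 = 16400 N/m.
ω_n = √(k_eq/m) = √(16400/169) = √97.04 = 9.851 rad/s.
f_n = ω_n/(2π) = 9.851/6.283 = 1.568 Hz.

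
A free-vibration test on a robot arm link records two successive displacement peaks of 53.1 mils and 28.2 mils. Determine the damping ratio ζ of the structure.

Logarithmic decrement δ = (1/n)·ln(x₀/x_n) = (1/1)·ln(53.1/28.2) = (1/1)·ln(1.883) = 0.6329.
ζ = δ/√(4π² + δ²) = 0.6329/√(39.48 + 0.401) = 0.6329/6.315 = 0.1002.

0.100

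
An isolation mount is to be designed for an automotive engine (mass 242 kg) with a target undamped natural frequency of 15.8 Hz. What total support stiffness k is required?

ω_n = 2πf_n = 2π × 15.8 = 99.27 rad/s.
k = m·ω_n² = 242 × 99.27² = 242 × 9855 = 2385000 N/m.

2390000 N/m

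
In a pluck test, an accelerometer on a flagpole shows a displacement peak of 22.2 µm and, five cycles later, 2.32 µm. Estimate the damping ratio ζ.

Logarithmic decrement δ = (1/n)·ln(x₀/x_n) = (1/5)·ln(22.2/2.32) = (1/5)·ln(9.569) = 0.4517.
ζ = δ/√(4π² + δ²) = 0.4517/√(39.48 + 0.204) = 0.4517/6.299 = 0.07171.

0.0717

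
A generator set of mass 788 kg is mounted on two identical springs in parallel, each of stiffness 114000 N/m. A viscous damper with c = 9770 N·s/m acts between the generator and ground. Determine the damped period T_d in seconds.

0.397 s

Parallel springs add: k_eq = 2 × 114000 = 228000 N/m.
ω_n = √(k_eq/m) = √(228000/788) = 17.01 rad/s.
Critical damping c_c = 2√(k_eq·m) = 2√(228000 × 788) = 26810 N·s/m, so ζ = c/c_c = 9770/26810 = 0.3644.
ω_d = ω_n√(1 − ζ²) = 17.01 × √(1 − 0.133) = 15.84 rad/s.
T_d = 2π/ω_d = 0.3967 s.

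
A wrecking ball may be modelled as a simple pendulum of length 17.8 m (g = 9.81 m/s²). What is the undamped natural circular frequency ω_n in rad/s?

For a simple pendulum ω_n = √(g/L) = √(9.81/17.8) = √0.5511 = 0.7424 rad/s.

0.742 rad/s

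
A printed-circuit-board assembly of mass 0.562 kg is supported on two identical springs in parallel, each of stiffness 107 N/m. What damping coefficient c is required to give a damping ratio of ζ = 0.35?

7.68 N·s/m

Parallel springs add: k_eq = 2 × 107 = 214.0 N/m.
c_c = 2√(k_eq·m) = 2√(214.0 × 0.562) = 21.93 N·s/m.
c = ζ·c_c = 0.35 × 21.93 = 7.677 N·s/m.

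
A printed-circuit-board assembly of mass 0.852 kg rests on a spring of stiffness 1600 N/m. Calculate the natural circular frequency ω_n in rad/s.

43.3 rad/s

ω_n = √(k/m) = √(1600/0.852) = √1878 = 43.34 rad/s.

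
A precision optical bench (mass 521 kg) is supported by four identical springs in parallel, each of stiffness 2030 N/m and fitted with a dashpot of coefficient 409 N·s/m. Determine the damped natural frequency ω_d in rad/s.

3.93 rad/s

Parallel springs add: k_eq = 4 × 2030 = 8120 N/m.
ω_n = √(k_eq/m) = √(8120/521) = 3.948 rad/s.
Critical damping c_c = 2√(k_eq·m) = 2√(8120 × 521) = 4114 N·s/m, so ζ = c/c_c = 409/4114 = 0.09943.
ω_d = ω_n√(1 − ζ²) = 3.948 × √(1 − 0.00989) = 3.928 rad/s.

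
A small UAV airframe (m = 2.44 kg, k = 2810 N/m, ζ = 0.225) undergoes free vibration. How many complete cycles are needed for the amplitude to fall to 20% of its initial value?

2 cycles

Logarithmic decrement δ = 2πζ/√(1 − ζ²) = 2π × 0.2250/√(1 − 0.0506) = 1.451.
x_n/x₀ = e^(−nδ) ≤ 0.2; take ln: n ≥ ln(1/0.2)/δ = 1.609/1.451 = 1.109.
So 2 complete cycles are required.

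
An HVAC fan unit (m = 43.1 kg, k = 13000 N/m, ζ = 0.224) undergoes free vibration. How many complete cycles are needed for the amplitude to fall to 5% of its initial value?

Logarithmic decrement δ = 2πζ/√(1 − ζ²) = 2π × 0.2240/√(1 − 0.0502) = 1.444.
x_n/x₀ = e^(−nδ) ≤ 0.05; take ln: n ≥ ln(1/0.05)/δ = 2.996/1.444 = 2.074.
So 3 complete cycles are required.

3 cycles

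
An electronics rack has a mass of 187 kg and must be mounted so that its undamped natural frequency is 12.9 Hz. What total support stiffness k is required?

1230000 N/m

ω_n = 2πf_n = 2π × 12.9 = 81.05 rad/s.
k = m·ω_n² = 187 × 81.05² = 187 × 6570 = 1229000 N/m.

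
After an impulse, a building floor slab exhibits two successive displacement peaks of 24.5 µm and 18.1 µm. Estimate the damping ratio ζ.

Logarithmic decrement δ = (1/n)·ln(x₀/x_n) = (1/1)·ln(24.5/18.1) = (1/1)·ln(1.354) = 0.3028.
ζ = δ/√(4π² + δ²) = 0.3028/√(39.48 + 0.0917) = 0.3028/6.290 = 0.04813.

0.0481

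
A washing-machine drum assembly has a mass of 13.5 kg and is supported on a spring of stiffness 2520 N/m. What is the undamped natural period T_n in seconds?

ω_n = √(k/m) = √(2520/13.5) = √186.7 = 13.66 rad/s.
T_n = 2π/ω_n = 6.283/13.66 = 0.4599 s.

0.460 s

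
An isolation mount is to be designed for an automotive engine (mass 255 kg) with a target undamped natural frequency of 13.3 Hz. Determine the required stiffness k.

1780000 N/m

ω_n = 2πf_n = 2π × 13.3 = 83.57 rad/s.
k = m·ω_n² = 255 × 83.57² = 255 × 6983 = 1781000 N/m.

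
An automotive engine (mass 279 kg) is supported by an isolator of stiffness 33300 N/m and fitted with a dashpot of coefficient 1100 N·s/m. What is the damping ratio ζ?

0.180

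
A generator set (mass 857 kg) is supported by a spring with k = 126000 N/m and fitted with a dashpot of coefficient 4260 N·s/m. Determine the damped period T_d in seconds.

0.529 s

ω_n = √(k/m) = √(126000/857) = 12.13 rad/s.
Critical damping c_c = 2√(k·m) = 2√(126000 × 857) = 20780 N·s/m, so ζ = c/c_c = 4260/20780 = 0.2050.
ω_d = ω_n√(1 − ζ²) = 12.13 × √(1 − 0.0420) = 11.87 rad/s.
T_d = 2π/ω_d = 0.5294 s.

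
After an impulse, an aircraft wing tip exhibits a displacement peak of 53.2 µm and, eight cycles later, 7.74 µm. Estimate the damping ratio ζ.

0.0383

Logarithmic decrement δ = (1/n)·ln(x₀/x_n) = (1/8)·ln(53.2/7.74) = (1/8)·ln(6.873) = 0.2410.
ζ = δ/√(4π² + δ²) = 0.2410/√(39.48 + 0.0581) = 0.2410/6.288 = 0.03832.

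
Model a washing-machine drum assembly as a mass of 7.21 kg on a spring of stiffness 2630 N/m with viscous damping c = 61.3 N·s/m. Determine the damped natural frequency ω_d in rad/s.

18.6 rad/s

ω_n = √(k/m) = √(2630/7.21) = 19.10 rad/s.
Critical damping c_c = 2√(k·m) = 2√(2630 × 7.21) = 275.4 N·s/m, so ζ = c/c_c = 61.3/275.4 = 0.2226.
ω_d = ω_n√(1 − ζ²) = 19.10 × √(1 − 0.0495) = 18.62 rad/s.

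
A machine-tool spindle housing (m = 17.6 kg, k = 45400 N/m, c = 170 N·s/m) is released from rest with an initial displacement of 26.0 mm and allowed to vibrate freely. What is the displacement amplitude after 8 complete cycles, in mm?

0.214 mm

ζ = c/(2√(km)) = 170/(2√(45400 × 17.6)) = 170/1788 = 0.09509.
Logarithmic decrement δ = 2πζ/√(1 − ζ²) = 2π × 0.09509/√(1 − 0.00904) = 0.6002.
After n cycles, x_n/x₀ = e^(−nδ), so x_8 = 26.0 × e^(−8 × 0.6002) = 26.0 × 0.008217 = 0.2137 mm.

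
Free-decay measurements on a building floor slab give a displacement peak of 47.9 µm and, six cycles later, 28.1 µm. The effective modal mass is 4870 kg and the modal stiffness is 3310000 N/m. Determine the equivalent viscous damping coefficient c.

Logarithmic decrement δ = (1/n)·ln(x₀/x_n) = (1/6)·ln(47.9/28.1) = (1/6)·ln(1.705) = 0.08889.
ζ = δ/√(4π² + δ²) = 0.08889/√(39.48 + 0.00790) = 0.08889/6.284 = 0.01415.
c = ζ · 2√(km) = 0.01415 × 2√(3310000 × 4870) = 0.01415 × 253900 = 3592 N·s/m.

3590 N·s/m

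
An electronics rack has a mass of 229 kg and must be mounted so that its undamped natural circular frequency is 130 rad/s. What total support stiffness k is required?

3870000 N/m

k = m·ω_n² = 229 × 130.0² = 229 × 16900 = 3870000 N/m.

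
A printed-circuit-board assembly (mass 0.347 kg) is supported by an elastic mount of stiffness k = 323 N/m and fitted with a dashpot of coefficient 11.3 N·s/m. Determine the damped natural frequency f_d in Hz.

4.11 Hz

ω_n = √(k/m) = √(323.0/0.347) = 30.51 rad/s.
Critical damping c_c = 2√(k·m) = 2√(323.0 × 0.347) = 21.17 N·s/m, so ζ = c/c_c = 11.3/21.17 = 0.5337.
ω_d = ω_n√(1 − ζ²) = 30.51 × √(1 − 0.285) = 25.80 rad/s.
f_d = ω_d/(2π) = 4.106 Hz.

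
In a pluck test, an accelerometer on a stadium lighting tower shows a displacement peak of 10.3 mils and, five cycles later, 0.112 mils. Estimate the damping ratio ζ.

0.142

Logarithmic decrement δ = (1/n)·ln(x₀/x_n) = (1/5)·ln(10.3/0.112) = (1/5)·ln(91.96) = 0.9043.
ζ = δ/√(4π² + δ²) = 0.9043/√(39.48 + 0.818) = 0.9043/6.348 = 0.1425.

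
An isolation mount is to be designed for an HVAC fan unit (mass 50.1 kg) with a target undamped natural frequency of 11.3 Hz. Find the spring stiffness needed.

253000 N/m

ω_n = 2πf_n = 2π × 11.3 = 71.00 rad/s.
k = m·ω_n² = 50.1 × 71.00² = 50.1 × 5041 = 252600 N/m.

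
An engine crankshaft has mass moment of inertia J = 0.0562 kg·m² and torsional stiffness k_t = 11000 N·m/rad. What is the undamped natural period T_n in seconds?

0.0142 s

ω_n = √(k_t/J) = √(11000/0.0562) = √195700 = 442.4 rad/s.
T_n = 2π/ω_n = 6.283/442.4 = 0.01420 s.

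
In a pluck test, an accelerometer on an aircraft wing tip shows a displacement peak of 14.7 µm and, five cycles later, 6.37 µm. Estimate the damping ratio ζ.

0.0266

Logarithmic decrement δ = (1/n)·ln(x₀/x_n) = (1/5)·ln(14.7/6.37) = (1/5)·ln(2.308) = 0.1672.
ζ = δ/√(4π² + δ²) = 0.1672/√(39.48 + 0.0280) = 0.1672/6.285 = 0.02661.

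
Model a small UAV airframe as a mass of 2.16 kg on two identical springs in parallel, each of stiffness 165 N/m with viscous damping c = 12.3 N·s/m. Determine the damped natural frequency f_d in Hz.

1.91 Hz

Parallel springs add: k_eq = 2 × 165 = 330.0 N/m.
ω_n = √(k_eq/m) = √(330.0/2.16) = 12.36 rad/s.
Critical damping c_c = 2√(k_eq·m) = 2√(330.0 × 2.16) = 53.40 N·s/m, so ζ = c/c_c = 12.3/53.40 = 0.2304.
ω_d = ω_n√(1 − ζ²) = 12.36 × √(1 − 0.0531) = 12.03 rad/s.
f_d = ω_d/(2π) = 1.914 Hz.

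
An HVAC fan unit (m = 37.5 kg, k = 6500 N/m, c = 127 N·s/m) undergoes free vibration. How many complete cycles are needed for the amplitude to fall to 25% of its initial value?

ζ = c/(2√(km)) = 127/(2√(6500 × 37.5)) = 127/987.4 = 0.1286.
Logarithmic decrement δ = 2πζ/√(1 − ζ²) = 2π × 0.1286/√(1 − 0.0165) = 0.8149.
x_n/x₀ = e^(−nδ) ≤ 0.25; take ln: n ≥ ln(1/0.25)/δ = 1.386/0.8149 = 1.701.
So 2 complete cycles are required.

2 cycles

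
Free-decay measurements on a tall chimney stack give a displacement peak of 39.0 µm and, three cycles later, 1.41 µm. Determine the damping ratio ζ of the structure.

0.173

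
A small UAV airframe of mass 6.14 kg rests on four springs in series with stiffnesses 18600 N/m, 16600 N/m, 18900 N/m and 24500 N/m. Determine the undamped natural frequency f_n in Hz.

Series springs: 1/k_eq = 1/18600 + 1/16600 + 1/18900 + 1/24500 = 0.0002077, so k_eq = 4814 N/m.
ω_n = √(k_eq/m) = √(4814/6.14) = √784.0 = 28.00 rad/s.
f_n = ω_n/(2π) = 28.00/6.283 = 4.456 Hz.

4.46 Hz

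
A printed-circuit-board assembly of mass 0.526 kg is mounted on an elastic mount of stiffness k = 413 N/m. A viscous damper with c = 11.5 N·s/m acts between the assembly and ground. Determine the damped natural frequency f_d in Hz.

4.11 Hz

ω_n = √(k/m) = √(413.0/0.526) = 28.02 rad/s.
Critical damping c_c = 2√(k·m) = 2√(413.0 × 0.526) = 29.48 N·s/m, so ζ = c/c_c = 11.5/29.48 = 0.3901.
ω_d = ω_n√(1 − ζ²) = 28.02 × √(1 − 0.152) = 25.80 rad/s.
f_d = ω_d/(2π) = 4.106 Hz.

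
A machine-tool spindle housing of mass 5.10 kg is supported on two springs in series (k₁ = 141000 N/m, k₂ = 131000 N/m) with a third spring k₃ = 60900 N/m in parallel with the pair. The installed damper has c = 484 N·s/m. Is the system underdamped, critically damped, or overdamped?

underdamped

Series pair: k_s = k₁k₂/(k₁+k₂) = (141000)(131000)/(141000 + 131000) = 67910 N/m. In parallel with k₃: k_eq = 67910 + 60900 = 128800 N/m.
c_c = 2√(k_eq·m) = 1621 N·s/m; ζ = c/c_c = 484/1621 = 0.299.
Since ζ < 1 the system is underdamped.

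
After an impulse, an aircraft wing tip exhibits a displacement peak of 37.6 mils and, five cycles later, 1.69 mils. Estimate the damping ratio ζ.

0.0983

Logarithmic decrement δ = (1/n)·ln(x₀/x_n) = (1/5)·ln(37.6/1.69) = (1/5)·ln(22.25) = 0.6205.
ζ = δ/√(4π² + δ²) = 0.6205/√(39.48 + 0.385) = 0.6205/6.314 = 0.09827.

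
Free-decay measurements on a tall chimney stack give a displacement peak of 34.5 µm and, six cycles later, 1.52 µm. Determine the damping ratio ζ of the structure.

0.0825

Logarithmic decrement δ = (1/n)·ln(x₀/x_n) = (1/6)·ln(34.5/1.52) = (1/6)·ln(22.70) = 0.5204.
ζ = δ/√(4π² + δ²) = 0.5204/√(39.48 + 0.271) = 0.5204/6.305 = 0.08254.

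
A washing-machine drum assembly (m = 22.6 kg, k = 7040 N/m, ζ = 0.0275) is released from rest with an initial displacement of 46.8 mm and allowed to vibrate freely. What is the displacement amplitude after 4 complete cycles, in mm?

Logarithmic decrement δ = 2πζ/√(1 − ζ²) = 2π × 0.02750/√(1 − 0.000756) = 0.1729.
After n cycles, x_n/x₀ = e^(−nδ), so x_4 = 46.8 × e^(−4 × 0.1729) = 46.8 × 0.5009 = 23.44 mm.

23.4 mm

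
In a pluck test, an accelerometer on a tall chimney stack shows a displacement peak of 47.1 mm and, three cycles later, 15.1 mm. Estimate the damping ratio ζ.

0.0602

Logarithmic decrement δ = (1/n)·ln(x₀/x_n) = (1/3)·ln(47.1/15.1) = (1/3)·ln(3.119) = 0.3792.
ζ = δ/√(4π² + δ²) = 0.3792/√(39.48 + 0.144) = 0.3792/6.295 = 0.06024.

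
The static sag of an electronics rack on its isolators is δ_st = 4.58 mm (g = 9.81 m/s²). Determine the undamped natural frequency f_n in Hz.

7.37 Hz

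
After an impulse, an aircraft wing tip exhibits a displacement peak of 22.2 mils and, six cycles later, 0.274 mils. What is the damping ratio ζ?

Logarithmic decrement δ = (1/n)·ln(x₀/x_n) = (1/6)·ln(22.2/0.274) = (1/6)·ln(81.02) = 0.7325.
ζ = δ/√(4π² + δ²) = 0.7325/√(39.48 + 0.536) = 0.7325/6.326 = 0.1158.

0.116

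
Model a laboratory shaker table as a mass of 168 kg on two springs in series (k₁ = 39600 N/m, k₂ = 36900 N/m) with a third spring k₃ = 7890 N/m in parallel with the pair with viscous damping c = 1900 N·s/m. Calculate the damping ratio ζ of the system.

0.446

Series pair: k_s = k₁k₂/(k₁+k₂) = (39600)(36900)/(39600 + 36900) = 19100 N/m. In parallel with k₃: k_eq = 19100 + 7890 = 26990 N/m.
ω_n = √(k_eq/m) = √(26990/168) = 12.68 rad/s.
Critical damping c_c = 2√(k_eq·m) = 2√(26990 × 168) = 4259 N·s/m, so ζ = c/c_c = 1900/4259 = 0.4461.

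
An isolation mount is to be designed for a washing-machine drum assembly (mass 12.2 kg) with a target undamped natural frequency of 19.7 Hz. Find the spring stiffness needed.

ω_n = 2πf_n = 2π × 19.7 = 123.8 rad/s.
k = m·ω_n² = 12.2 × 123.8² = 12.2 × 15320 = 186900 N/m.

187000 N/m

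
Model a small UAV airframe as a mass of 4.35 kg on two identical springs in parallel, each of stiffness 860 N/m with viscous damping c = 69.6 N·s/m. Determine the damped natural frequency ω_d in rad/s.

18.2 rad/s

Parallel springs add: k_eq = 2 × 860 = 1720 N/m.
ω_n = √(k_eq/m) = √(1720/4.35) = 19.88 rad/s.
Critical damping c_c = 2√(k_eq·m) = 2√(1720 × 4.35) = 173.0 N·s/m, so ζ = c/c_c = 69.6/173.0 = 0.4023.
ω_d = ω_n√(1 − ζ²) = 19.88 × √(1 − 0.162) = 18.20 rad/s.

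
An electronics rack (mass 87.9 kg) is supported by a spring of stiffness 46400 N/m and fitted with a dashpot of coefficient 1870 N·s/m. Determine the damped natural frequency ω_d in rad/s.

ω_n = √(k/m) = √(46400/87.9) = 22.98 rad/s.
Critical damping c_c = 2√(k·m) = 2√(46400 × 87.9) = 4039 N·s/m, so ζ = c/c_c = 1870/4039 = 0.4630.
ω_d = ω_n√(1 − ζ²) = 22.98 × √(1 − 0.214) = 20.36 rad/s.

20.4 rad/s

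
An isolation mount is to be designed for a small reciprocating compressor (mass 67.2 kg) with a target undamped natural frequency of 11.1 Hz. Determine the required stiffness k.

327000 N/m

ω_n = 2πf_n = 2π × 11.1 = 69.74 rad/s.
k = m·ω_n² = 67.2 × 69.74² = 67.2 × 4864 = 326900 N/m.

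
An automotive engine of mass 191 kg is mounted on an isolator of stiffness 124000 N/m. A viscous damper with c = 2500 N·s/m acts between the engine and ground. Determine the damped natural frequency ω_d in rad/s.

24.6 rad/s

ω_n = √(k/m) = √(124000/191) = 25.48 rad/s.
Critical damping c_c = 2√(k·m) = 2√(124000 × 191) = 9733 N·s/m, so ζ = c/c_c = 2500/9733 = 0.2569.
ω_d = ω_n√(1 − ζ²) = 25.48 × √(1 − 0.0660) = 24.62 rad/s.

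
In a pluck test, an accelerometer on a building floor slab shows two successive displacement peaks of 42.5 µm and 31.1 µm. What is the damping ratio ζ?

0.0496

Logarithmic decrement δ = (1/n)·ln(x₀/x_n) = (1/1)·ln(42.5/31.1) = (1/1)·ln(1.367) = 0.3123.
ζ = δ/√(4π² + δ²) = 0.3123/√(39.48 + 0.0975) = 0.3123/6.291 = 0.04964.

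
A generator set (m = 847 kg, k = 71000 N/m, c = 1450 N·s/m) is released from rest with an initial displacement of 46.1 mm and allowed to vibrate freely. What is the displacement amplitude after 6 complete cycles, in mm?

ζ = c/(2√(km)) = 1450/(2√(71000 × 847)) = 1450/15510 = 0.09349.
Logarithmic decrement δ = 2πζ/√(1 − ζ²) = 2π × 0.09349/√(1 − 0.00874) = 0.5900.
After n cycles, x_n/x₀ = e^(−nδ), so x_6 = 46.1 × e^(−6 × 0.5900) = 46.1 × 0.02901 = 1.338 mm.

1.34 mm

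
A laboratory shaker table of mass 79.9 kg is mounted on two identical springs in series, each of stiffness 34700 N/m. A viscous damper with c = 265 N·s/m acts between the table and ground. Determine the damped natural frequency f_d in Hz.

2.33 Hz

Series springs: 1/k_eq = 2/34700, so k_eq = 34700/2 = 17350 N/m.
ω_n = √(k_eq/m) = √(17350/79.9) = 14.74 rad/s.
Critical damping c_c = 2√(k_eq·m) = 2√(17350 × 79.9) = 2355 N·s/m, so ζ = c/c_c = 265/2355 = 0.1125.
ω_d = ω_n√(1 − ζ²) = 14.74 × √(1 − 0.0127) = 14.64 rad/s.
f_d = ω_d/(2π) = 2.330 Hz.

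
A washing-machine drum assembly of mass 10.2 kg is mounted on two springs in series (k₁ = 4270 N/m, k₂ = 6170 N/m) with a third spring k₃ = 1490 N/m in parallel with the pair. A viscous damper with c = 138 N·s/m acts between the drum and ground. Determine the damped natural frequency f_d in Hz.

2.97 Hz

Series pair: k_s = k₁k₂/(k₁+k₂) = (4270)(6170)/(4270 + 6170) = 2524 N/m. In parallel with k₃: k_eq = 2524 + 1490 = 4014 N/m.
ω_n = √(k_eq/m) = √(4014/10.2) = 19.84 rad/s.
Critical damping c_c = 2√(k_eq·m) = 2√(4014 × 10.2) = 404.7 N·s/m, so ζ = c/c_c = 138/404.7 = 0.3410.
ω_d = ω_n√(1 − ζ²) = 19.84 × √(1 − 0.116) = 18.65 rad/s.
f_d = ω_d/(2π) = 2.968 Hz.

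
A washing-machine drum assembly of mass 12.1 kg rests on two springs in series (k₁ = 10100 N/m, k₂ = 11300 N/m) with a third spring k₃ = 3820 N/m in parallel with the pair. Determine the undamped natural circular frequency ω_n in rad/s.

Series pair: k_s = k₁k₂/(k₁+k₂) = (10100)(11300)/(10100 + 11300) = 5333 N/m. In parallel with k₃: k_eq = 5333 + 3820 = 9153 N/m.
ω_n = √(k_eq/m) = √(9153/12.1) = √756.5 = 27.50 rad/s.

27.5 rad/s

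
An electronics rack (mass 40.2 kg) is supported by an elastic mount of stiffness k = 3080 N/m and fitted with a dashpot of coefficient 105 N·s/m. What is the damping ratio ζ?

ω_n = √(k/m) = √(3080/40.2) = 8.753 rad/s.
Critical damping c_c = 2√(k·m) = 2√(3080 × 40.2) = 703.7 N·s/m, so ζ = c/c_c = 105/703.7 = 0.1492.

0.149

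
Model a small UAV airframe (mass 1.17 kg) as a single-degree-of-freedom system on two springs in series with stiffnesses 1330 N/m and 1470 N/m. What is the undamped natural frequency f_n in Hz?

Series springs: 1/k_eq = 1/1330 + 1/1470 = 0.001432, so k_eq = 698.2 N/m.
ω_n = √(k_eq/m) = √(698.2/1.17) = √596.8 = 24.43 rad/s.
f_n = ω_n/(2π) = 24.43/6.283 = 3.888 Hz.

3.89 Hz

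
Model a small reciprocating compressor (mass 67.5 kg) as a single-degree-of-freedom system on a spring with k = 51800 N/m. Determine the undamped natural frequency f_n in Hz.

4.41 Hz

ω_n = √(k/m) = √(51800/67.5) = √767.4 = 27.70 rad/s.
f_n = ω_n/(2π) = 27.70/6.283 = 4.409 Hz.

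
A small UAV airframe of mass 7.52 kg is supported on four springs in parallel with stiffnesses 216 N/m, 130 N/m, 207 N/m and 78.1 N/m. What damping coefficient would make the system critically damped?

Parallel springs add: k_eq = 216 + 130 + 207 + 78.1 = 631.1 N/m.
c_c = 2√(k_eq·m) = 2√(631.1 × 7.52) = 2 × 68.89 = 137.8 N·s/m.

138 N·s/m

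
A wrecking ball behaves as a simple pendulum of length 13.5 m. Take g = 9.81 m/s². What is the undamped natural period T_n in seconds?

7.37 s

For a simple pendulum ω_n = √(g/L) = √(9.81/13.5) = √0.7267 = 0.8524 rad/s.
T_n = 2π/ω_n = 6.283/0.8524 = 7.371 s.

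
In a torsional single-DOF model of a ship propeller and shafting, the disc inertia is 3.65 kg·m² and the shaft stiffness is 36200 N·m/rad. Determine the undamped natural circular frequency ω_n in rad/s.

99.6 rad/s

ω_n = √(k_t/J) = √(36200/3.65) = √9918 = 99.59 rad/s.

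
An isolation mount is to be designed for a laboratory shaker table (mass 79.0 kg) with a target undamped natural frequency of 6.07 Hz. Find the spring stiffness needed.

115000 N/m

ω_n = 2πf_n = 2π × 6.07 = 38.14 rad/s.
k = m·ω_n² = 79.0 × 38.14² = 79.0 × 1455 = 114900 N/m.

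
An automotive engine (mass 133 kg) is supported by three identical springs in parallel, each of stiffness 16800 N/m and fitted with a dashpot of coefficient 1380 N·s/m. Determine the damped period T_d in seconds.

Parallel springs add: k_eq = 3 × 16800 = 50400 N/m.
ω_n = √(k_eq/m) = √(50400/133) = 19.47 rad/s.
Critical damping c_c = 2√(k_eq·m) = 2√(50400 × 133) = 5178 N·s/m, so ζ = c/c_c = 1380/5178 = 0.2665.
ω_d = ω_n√(1 − ζ²) = 19.47 × √(1 − 0.0710) = 18.76 rad/s.
T_d = 2π/ω_d = 0.3349 s.

0.335 s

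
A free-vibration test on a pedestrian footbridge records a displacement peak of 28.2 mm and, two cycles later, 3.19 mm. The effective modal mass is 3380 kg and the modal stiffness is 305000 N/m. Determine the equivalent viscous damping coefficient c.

Logarithmic decrement δ = (1/n)·ln(x₀/x_n) = (1/2)·ln(28.2/3.19) = (1/2)·ln(8.840) = 1.090.
ζ = δ/√(4π² + δ²) = 1.090/√(39.48 + 1.19) = 1.090/6.377 = 0.1709.
c = ζ · 2√(km) = 0.1709 × 2√(305000 × 3380) = 0.1709 × 64220 = 10970 N·s/m.

11000 N·s/m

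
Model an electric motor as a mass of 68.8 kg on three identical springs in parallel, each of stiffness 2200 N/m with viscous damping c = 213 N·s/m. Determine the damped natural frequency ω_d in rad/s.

9.67 rad/s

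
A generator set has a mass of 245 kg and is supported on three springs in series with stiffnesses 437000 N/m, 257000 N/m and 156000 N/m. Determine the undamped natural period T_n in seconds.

0.349 s

Series springs: 1/k_eq = 1/437000 + 1/257000 + 1/156000 = 1.259×10^-5, so k_eq = 79430 N/m.
ω_n = √(k_eq/m) = √(79430/245) = √324.2 = 18.01 rad/s.
T_n = 2π/ω_n = 6.283/18.01 = 0.3490 s.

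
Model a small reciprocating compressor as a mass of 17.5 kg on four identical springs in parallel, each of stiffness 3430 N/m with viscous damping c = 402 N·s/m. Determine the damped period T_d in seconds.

0.246 s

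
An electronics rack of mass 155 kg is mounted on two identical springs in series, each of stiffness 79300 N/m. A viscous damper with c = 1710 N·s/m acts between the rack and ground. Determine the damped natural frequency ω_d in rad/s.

15.0 rad/s

Series springs: 1/k_eq = 2/79300, so k_eq = 79300/2 = 39650 N/m.
ω_n = √(k_eq/m) = √(39650/155) = 15.99 rad/s.
Critical damping c_c = 2√(k_eq·m) = 2√(39650 × 155) = 4958 N·s/m, so ζ = c/c_c = 1710/4958 = 0.3449.
ω_d = ω_n√(1 − ζ²) = 15.99 × √(1 − 0.119) = 15.01 rad/s.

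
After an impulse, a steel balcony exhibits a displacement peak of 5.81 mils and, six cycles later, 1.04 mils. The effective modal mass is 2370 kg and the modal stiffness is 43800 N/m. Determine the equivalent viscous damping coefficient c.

Logarithmic decrement δ = (1/n)·ln(x₀/x_n) = (1/6)·ln(5.81/1.04) = (1/6)·ln(5.587) = 0.2867.
ζ = δ/√(4π² + δ²) = 0.2867/√(39.48 + 0.0822) = 0.2867/6.290 = 0.04559.
c = ζ · 2√(km) = 0.04559 × 2√(43800 × 2370) = 0.04559 × 20380 = 928.9 N·s/m.

929 N·s/m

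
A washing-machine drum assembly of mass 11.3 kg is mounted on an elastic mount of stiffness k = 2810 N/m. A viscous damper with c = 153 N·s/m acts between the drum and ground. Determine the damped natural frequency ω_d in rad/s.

ω_n = √(k/m) = √(2810/11.3) = 15.77 rad/s.
Critical damping c_c = 2√(k·m) = 2√(2810 × 11.3) = 356.4 N·s/m, so ζ = c/c_c = 153/356.4 = 0.4293.
ω_d = ω_n√(1 − ζ²) = 15.77 × √(1 − 0.184) = 14.24 rad/s.

14.2 rad/s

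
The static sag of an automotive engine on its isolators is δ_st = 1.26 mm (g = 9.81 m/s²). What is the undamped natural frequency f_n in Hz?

ω_n = √(g/δ_st) = √(9.81/0.00126) = √7786 = 88.24 rad/s.
f_n = ω_n/(2π) = 88.24/6.283 = 14.04 Hz.

14.0 Hz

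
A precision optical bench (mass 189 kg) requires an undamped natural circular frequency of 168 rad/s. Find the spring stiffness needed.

5330000 N/m

k = m·ω_n² = 189 × 168.0² = 189 × 28220 = 5334000 N/m.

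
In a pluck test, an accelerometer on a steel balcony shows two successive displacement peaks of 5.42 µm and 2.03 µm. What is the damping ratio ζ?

Logarithmic decrement δ = (1/n)·ln(x₀/x_n) = (1/1)·ln(5.42/2.03) = (1/1)·ln(2.670) = 0.9821.
ζ = δ/√(4π² + δ²) = 0.9821/√(39.48 + 0.964) = 0.9821/6.359 = 0.1544.

0.154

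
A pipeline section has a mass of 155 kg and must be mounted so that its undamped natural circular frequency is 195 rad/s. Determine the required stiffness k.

5890000 N/m

k = m·ω_n² = 155 × 195.0² = 155 × 38020 = 5894000 N/m.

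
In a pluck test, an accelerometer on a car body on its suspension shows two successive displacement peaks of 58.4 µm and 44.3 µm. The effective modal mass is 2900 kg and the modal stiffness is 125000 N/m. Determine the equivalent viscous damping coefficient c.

Logarithmic decrement δ = (1/n)·ln(x₀/x_n) = (1/1)·ln(58.4/44.3) = (1/1)·ln(1.318) = 0.2763.
ζ = δ/√(4π² + δ²) = 0.2763/√(39.48 + 0.0764) = 0.2763/6.289 = 0.04394.
c = ζ · 2√(km) = 0.04394 × 2√(125000 × 2900) = 0.04394 × 38080 = 1673 N·s/m.

1670 N·s/m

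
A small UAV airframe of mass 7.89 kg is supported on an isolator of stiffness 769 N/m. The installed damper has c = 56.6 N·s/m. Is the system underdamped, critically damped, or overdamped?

underdamped

c_c = 2√(k·m) = 155.8 N·s/m; ζ = c/c_c = 56.6/155.8 = 0.363.
Since ζ < 1 the system is underdamped.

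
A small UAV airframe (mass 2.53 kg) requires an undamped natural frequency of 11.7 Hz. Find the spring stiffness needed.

13700 N/m

ω_n = 2πf_n = 2π × 11.7 = 73.51 rad/s.
k = m·ω_n² = 2.53 × 73.51² = 2.53 × 5404 = 13670 N/m.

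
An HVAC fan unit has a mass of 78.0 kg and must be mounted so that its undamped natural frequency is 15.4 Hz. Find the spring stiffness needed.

730000 N/m

ω_n = 2πf_n = 2π × 15.4 = 96.76 rad/s.
k = m·ω_n² = 78.0 × 96.76² = 78.0 × 9363 = 730300 N/m.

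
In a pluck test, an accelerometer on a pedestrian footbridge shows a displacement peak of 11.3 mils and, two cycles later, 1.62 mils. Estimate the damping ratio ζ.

0.153

Logarithmic decrement δ = (1/n)·ln(x₀/x_n) = (1/2)·ln(11.3/1.62) = (1/2)·ln(6.975) = 0.9712.
ζ = δ/√(4π² + δ²) = 0.9712/√(39.48 + 0.943) = 0.9712/6.358 = 0.1528.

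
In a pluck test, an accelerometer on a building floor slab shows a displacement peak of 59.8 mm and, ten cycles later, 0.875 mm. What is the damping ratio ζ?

0.0671

Logarithmic decrement δ = (1/n)·ln(x₀/x_n) = (1/10)·ln(59.8/0.875) = (1/10)·ln(68.34) = 0.4225.
ζ = δ/√(4π² + δ²) = 0.4225/√(39.48 + 0.178) = 0.4225/6.297 = 0.06708.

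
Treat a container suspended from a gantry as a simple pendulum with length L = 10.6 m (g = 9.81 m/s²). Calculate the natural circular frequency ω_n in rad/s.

For a simple pendulum ω_n = √(g/L) = √(9.81/10.6) = √0.9255 = 0.9620 rad/s.

0.962 rad/s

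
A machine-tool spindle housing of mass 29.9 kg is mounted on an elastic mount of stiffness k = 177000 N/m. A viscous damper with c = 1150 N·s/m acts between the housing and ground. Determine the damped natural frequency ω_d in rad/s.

ω_n = √(k/m) = √(177000/29.9) = 76.94 rad/s.
Critical damping c_c = 2√(k·m) = 2√(177000 × 29.9) = 4601 N·s/m, so ζ = c/c_c = 1150/4601 = 0.2499.
ω_d = ω_n√(1 − ζ²) = 76.94 × √(1 − 0.0625) = 74.50 rad/s.

74.5 rad/s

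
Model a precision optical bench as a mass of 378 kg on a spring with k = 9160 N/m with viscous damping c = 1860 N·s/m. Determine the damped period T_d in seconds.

ω_n = √(k/m) = √(9160/378) = 4.923 rad/s.
Critical damping c_c = 2√(k·m) = 2√(9160 × 378) = 3722 N·s/m, so ζ = c/c_c = 1860/3722 = 0.4998.
ω_d = ω_n√(1 − ζ²) = 4.923 × √(1 − 0.250) = 4.264 rad/s.
T_d = 2π/ω_d = 1.474 s.

1.47 s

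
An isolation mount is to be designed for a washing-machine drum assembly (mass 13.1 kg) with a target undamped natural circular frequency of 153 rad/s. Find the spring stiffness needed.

307000 N/m

k = m·ω_n² = 13.1 × 153.0² = 13.1 × 23410 = 306700 N/m.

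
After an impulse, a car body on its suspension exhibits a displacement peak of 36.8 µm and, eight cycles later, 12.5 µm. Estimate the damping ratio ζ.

0.0215

Logarithmic decrement δ = (1/n)·ln(x₀/x_n) = (1/8)·ln(36.8/12.5) = (1/8)·ln(2.944) = 0.1350.
ζ = δ/√(4π² + δ²) = 0.1350/√(39.48 + 0.0182) = 0.1350/6.285 = 0.02148.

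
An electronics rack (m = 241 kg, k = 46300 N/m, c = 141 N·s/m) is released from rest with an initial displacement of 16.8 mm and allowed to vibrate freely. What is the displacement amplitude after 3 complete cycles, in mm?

ζ = c/(2√(km)) = 141/(2√(46300 × 241)) = 141/6681 = 0.02111.
Logarithmic decrement δ = 2πζ/√(1 − ζ²) = 2π × 0.02111/√(1 − 0.000445) = 0.1326.
After n cycles, x_n/x₀ = e^(−nδ), so x_3 = 16.8 × e^(−3 × 0.1326) = 16.8 × 0.6717 = 11.28 mm.

11.3 mm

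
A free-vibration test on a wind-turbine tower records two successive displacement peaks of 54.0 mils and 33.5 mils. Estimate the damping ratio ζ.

0.0758

Logarithmic decrement δ = (1/n)·ln(x₀/x_n) = (1/1)·ln(54.0/33.5) = (1/1)·ln(1.612) = 0.4774.
ζ = δ/√(4π² + δ²) = 0.4774/√(39.48 + 0.228) = 0.4774/6.301 = 0.07577.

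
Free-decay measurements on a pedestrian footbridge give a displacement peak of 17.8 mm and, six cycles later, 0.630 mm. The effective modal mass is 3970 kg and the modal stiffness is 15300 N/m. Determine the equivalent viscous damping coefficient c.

1380 N·s/m

Logarithmic decrement δ = (1/n)·ln(x₀/x_n) = (1/6)·ln(17.8/0.630) = (1/6)·ln(28.25) = 0.5569.
ζ = δ/√(4π² + δ²) = 0.5569/√(39.48 + 0.310) = 0.5569/6.308 = 0.08828.
c = ζ · 2√(km) = 0.08828 × 2√(15300 × 3970) = 0.08828 × 15590 = 1376 N·s/m.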